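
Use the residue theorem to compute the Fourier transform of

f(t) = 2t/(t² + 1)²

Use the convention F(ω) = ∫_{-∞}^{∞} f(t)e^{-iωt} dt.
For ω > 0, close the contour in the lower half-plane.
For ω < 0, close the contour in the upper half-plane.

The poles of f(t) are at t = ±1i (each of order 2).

Let g(z) = f(z)e^{-iωz}; for large |z| the factor e^{-iωz} decays in the lower half-plane when ω > 0 and in the upper half-plane when ω < 0.

Case ω > 0 (lower half-plane, clockwise contour ⇒ F(ω) = -2πi·ΣRes):
  Res_{z = - i} g(z) = \frac{\omega e^{- \omega}}{2} (pole of order 2)
  F(ω) = -2πi·ΣRes = - i \pi \omega e^{- \omega}

Case ω < 0 (upper half-plane, counterclockwise contour ⇒ F(ω) = +2πi·ΣRes):
  Res_{z = i} g(z) = - \frac{\omega e^{\omega}}{2} (pole of order 2)
  F(ω) = 2πi·ΣRes = - i \pi \omega e^{\omega}

Both cases combine into a single formula in |ω|:

F(ω) = - i \pi \omega e^{- \left|{\omega}\right|}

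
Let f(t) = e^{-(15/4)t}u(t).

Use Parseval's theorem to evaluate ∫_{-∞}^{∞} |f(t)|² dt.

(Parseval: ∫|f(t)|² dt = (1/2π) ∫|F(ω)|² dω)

∫|f(t)|² dt = \frac{2}{15}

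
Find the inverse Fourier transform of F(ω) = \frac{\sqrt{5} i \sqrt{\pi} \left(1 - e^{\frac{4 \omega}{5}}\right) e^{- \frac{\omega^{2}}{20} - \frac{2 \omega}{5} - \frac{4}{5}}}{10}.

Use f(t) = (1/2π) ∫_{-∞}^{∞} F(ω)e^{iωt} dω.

f(t) = e^{- 5 t^{2}} \sin{\left(4 t \right)}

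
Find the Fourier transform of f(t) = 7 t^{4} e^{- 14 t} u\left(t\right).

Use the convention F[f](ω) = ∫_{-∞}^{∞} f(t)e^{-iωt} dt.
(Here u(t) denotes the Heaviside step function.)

F(ω) = \frac{168}{\left(i \omega + 14\right)^{5}}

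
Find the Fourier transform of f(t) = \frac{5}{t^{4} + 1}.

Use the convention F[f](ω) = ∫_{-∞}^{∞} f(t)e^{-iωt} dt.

F(ω) = 5 \pi e^{- \frac{\sqrt{2} \left|{\omega}\right|}{2}} \sin{\left(\frac{\sqrt{2} \left|{\omega}\right|}{2} + \frac{\pi}{4} \right)}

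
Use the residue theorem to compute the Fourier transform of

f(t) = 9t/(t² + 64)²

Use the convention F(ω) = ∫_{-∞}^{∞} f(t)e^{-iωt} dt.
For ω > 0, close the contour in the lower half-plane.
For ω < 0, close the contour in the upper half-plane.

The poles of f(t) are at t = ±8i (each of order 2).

Let g(z) = f(z)e^{-iωz}; for large |z| the factor e^{-iωz} decays in the lower half-plane when ω > 0 and in the upper half-plane when ω < 0.

Case ω > 0 (lower half-plane, clockwise contour ⇒ F(ω) = -2πi·ΣRes):
  Res_{z = - 8 i} g(z) = \frac{9 \omega e^{- 8 \omega}}{32} (pole of order 2)
  F(ω) = -2πi·ΣRes = - \frac{9 i \pi \omega e^{- 8 \omega}}{16}

Case ω < 0 (upper half-plane, counterclockwise contour ⇒ F(ω) = +2πi·ΣRes):
  Res_{z = 8 i} g(z) = - \frac{9 \omega e^{8 \omega}}{32} (pole of order 2)
  F(ω) = 2πi·ΣRes = - \frac{9 i \pi \omega e^{8 \omega}}{16}

Both cases combine into a single formula in |ω|:

F(ω) = - \frac{9 i \pi \omega e^{- 8 \left|{\omega}\right|}}{16}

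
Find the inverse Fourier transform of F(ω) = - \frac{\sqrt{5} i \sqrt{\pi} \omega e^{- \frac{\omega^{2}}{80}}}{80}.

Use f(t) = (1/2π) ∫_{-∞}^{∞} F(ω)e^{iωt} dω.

f(t) = 5 t e^{- 20 t^{2}}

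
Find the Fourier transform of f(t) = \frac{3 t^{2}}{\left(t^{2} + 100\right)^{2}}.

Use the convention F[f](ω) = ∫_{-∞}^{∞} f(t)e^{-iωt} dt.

F(ω) = \frac{3 \pi \left(1 - 10 \left|{\omega}\right|\right) e^{- 10 \left|{\omega}\right|}}{20}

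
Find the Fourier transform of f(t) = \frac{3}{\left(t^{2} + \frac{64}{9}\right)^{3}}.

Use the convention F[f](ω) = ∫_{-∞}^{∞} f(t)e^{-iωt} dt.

F(ω) = \frac{81 \pi \left(64 \omega^{2} + 72 \left|{\omega}\right| + 27\right) e^{- \frac{8 \left|{\omega}\right|}{3}}}{262144}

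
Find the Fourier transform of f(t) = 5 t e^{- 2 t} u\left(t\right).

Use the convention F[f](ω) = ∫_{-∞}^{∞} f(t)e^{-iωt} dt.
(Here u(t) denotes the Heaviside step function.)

F(ω) = \frac{5}{\left(i \omega + 2\right)^{2}}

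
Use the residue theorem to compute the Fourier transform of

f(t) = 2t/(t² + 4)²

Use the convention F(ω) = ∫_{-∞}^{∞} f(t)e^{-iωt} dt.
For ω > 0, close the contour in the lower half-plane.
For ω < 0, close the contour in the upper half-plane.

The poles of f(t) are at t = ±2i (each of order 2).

Let g(z) = f(z)e^{-iωz}; for large |z| the factor e^{-iωz} decays in the lower half-plane when ω > 0 and in the upper half-plane when ω < 0.

Case ω > 0 (lower half-plane, clockwise contour ⇒ F(ω) = -2πi·ΣRes):
  Res_{z = - 2 i} g(z) = \frac{\omega e^{- 2 \omega}}{4} (pole of order 2)
  F(ω) = -2πi·ΣRes = - \frac{i \pi \omega e^{- 2 \omega}}{2}

Case ω < 0 (upper half-plane, counterclockwise contour ⇒ F(ω) = +2πi·ΣRes):
  Res_{z = 2 i} g(z) = - \frac{\omega e^{2 \omega}}{4} (pole of order 2)
  F(ω) = 2πi·ΣRes = - \frac{i \pi \omega e^{2 \omega}}{2}

Both cases combine into a single formula in |ω|:

F(ω) = - \frac{i \pi \omega e^{- 2 \left|{\omega}\right|}}{2}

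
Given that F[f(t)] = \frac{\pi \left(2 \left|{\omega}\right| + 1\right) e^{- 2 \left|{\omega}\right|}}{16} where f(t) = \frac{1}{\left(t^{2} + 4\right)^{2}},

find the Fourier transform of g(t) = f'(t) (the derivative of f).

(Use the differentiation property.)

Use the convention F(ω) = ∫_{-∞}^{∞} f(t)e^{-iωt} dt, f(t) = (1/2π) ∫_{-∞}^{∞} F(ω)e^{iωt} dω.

F[g](ω) = \frac{i \pi \omega \left(2 \left|{\omega}\right| + 1\right) e^{- 2 \left|{\omega}\right|}}{16}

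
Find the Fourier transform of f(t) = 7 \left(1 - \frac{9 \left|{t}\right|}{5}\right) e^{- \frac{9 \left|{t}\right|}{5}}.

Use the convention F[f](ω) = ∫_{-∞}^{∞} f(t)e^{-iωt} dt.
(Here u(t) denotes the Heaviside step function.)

F(ω) = \frac{31500 \omega^{2}}{\left(25 \omega^{2} + 81\right)^{2}}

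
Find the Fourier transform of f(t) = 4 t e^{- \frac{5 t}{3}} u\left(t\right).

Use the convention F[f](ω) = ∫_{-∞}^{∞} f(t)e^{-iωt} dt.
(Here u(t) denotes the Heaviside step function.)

F(ω) = \frac{36}{\left(3 i \omega + 5\right)^{2}}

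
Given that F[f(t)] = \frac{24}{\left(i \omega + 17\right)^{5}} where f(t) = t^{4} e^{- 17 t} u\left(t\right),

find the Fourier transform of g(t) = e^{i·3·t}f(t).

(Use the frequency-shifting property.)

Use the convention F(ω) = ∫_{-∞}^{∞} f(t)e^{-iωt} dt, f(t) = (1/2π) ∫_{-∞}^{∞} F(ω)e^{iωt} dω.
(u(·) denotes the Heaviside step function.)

F[g](ω) = \frac{24}{\left(i \left(\omega - 3\right) + 17\right)^{5}}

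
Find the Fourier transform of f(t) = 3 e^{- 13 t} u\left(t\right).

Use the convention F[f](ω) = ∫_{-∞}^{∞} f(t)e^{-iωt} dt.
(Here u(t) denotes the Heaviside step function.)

F(ω) = \frac{3}{i \omega + 13}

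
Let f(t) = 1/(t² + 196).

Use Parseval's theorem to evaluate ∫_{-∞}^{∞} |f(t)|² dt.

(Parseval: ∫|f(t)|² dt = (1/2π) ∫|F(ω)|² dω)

∫|f(t)|² dt = \frac{\pi}{5488}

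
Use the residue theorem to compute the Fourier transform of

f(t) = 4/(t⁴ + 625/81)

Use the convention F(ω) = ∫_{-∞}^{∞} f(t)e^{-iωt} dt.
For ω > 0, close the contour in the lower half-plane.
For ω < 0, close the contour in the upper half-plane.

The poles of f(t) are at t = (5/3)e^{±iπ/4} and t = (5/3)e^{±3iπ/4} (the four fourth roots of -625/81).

Let g(z) = f(z)e^{-iωz}; for large |z| the factor e^{-iωz} decays in the lower half-plane when ω > 0 and in the upper half-plane when ω < 0.

Case ω > 0 (lower half-plane, clockwise contour ⇒ F(ω) = -2πi·ΣRes):
  Res_{z = - \frac{5 \sqrt{2}}{6} - \frac{5 \sqrt{2} i}{6}} g(z) = \frac{27 \sqrt{2} i \left(1 - i\right) e^{\frac{5 \sqrt{2} \omega \left(-1 + i\right)}{6}}}{250}
  Res_{z = \frac{5 \sqrt{2}}{6} - \frac{5 \sqrt{2} i}{6}} g(z) = \frac{27 \sqrt{2} i \left(1 + i\right) e^{- \frac{5 \sqrt{2} \omega \left(1 + i\right)}{6}}}{250}
  F(ω) = -2πi·ΣRes = \frac{27 \sqrt{2} \pi \left(\left(1 - i\right) e^{\frac{5 \sqrt{2} i \omega}{3}} + 1 + i\right) e^{- \frac{5 \sqrt{2} \omega \left(1 + i\right)}{6}}}{125} = \frac{108 \pi e^{- \frac{5 \sqrt{2} \omega}{6}} \sin{\left(\frac{5 \sqrt{2} \omega}{6} + \frac{\pi}{4} \right)}}{125}

Case ω < 0 (upper half-plane, counterclockwise contour ⇒ F(ω) = +2πi·ΣRes):
  Res_{z = \frac{5 \sqrt{2}}{6} + \frac{5 \sqrt{2} i}{6}} g(z) = \frac{27 \sqrt{2} i \left(-1 + i\right) e^{\frac{5 \sqrt{2} \omega \left(1 - i\right)}{6}}}{250}
  Res_{z = - \frac{5 \sqrt{2}}{6} + \frac{5 \sqrt{2} i}{6}} g(z) = \frac{27 \sqrt{2} \left(1 - i\right) e^{\frac{5 \sqrt{2} \omega \left(1 + i\right)}{6}}}{250}
  F(ω) = 2πi·ΣRes = - \frac{27 \sqrt{2} i \pi \left(i \left(1 - i\right) e^{\frac{5 \sqrt{2} \omega \left(1 - i\right)}{6}} - \left(1 - i\right) e^{\frac{5 \sqrt{2} \omega \left(1 + i\right)}{6}}\right)}{125} = \frac{108 \pi e^{\frac{5 \sqrt{2} \omega}{6}} \cos{\left(\frac{5 \sqrt{2} \omega}{6} + \frac{\pi}{4} \right)}}{125}

Both cases combine into a single formula in |ω|:

F(ω) = \frac{108 \pi e^{- \frac{5 \sqrt{2} \left|{\omega}\right|}{6}} \sin{\left(\frac{5 \sqrt{2} \left|{\omega}\right|}{6} + \frac{\pi}{4} \right)}}{125}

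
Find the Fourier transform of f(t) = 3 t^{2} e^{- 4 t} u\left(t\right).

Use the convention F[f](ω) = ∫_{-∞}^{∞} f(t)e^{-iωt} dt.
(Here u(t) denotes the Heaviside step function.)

F(ω) = \frac{6}{\left(i \omega + 4\right)^{3}}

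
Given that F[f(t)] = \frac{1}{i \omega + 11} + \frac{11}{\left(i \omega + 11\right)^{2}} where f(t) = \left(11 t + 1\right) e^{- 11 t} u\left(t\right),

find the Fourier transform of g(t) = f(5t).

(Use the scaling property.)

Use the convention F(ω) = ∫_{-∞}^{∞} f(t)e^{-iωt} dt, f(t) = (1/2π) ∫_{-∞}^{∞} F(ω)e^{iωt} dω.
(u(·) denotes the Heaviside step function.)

F[g](ω) = \frac{- i \omega - 110}{\omega^{2} - 110 i \omega - 3025}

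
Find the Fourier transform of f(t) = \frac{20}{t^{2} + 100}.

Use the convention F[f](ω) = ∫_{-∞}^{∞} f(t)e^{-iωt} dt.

F(ω) = 2 \pi e^{- 10 \left|{\omega}\right|}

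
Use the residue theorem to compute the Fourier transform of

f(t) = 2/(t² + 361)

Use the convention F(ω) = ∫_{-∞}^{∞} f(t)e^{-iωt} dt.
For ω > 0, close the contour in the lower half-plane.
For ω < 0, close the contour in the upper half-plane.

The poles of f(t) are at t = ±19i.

Let g(z) = f(z)e^{-iωz}; for large |z| the factor e^{-iωz} decays in the lower half-plane when ω > 0 and in the upper half-plane when ω < 0.

Case ω > 0 (lower half-plane, clockwise contour ⇒ F(ω) = -2πi·ΣRes):
  Res_{z = - 19 i} g(z) = \frac{i e^{- 19 \omega}}{19}
  F(ω) = -2πi·ΣRes = \frac{2 \pi e^{- 19 \omega}}{19}

Case ω < 0 (upper half-plane, counterclockwise contour ⇒ F(ω) = +2πi·ΣRes):
  Res_{z = 19 i} g(z) = - \frac{i e^{19 \omega}}{19}
  F(ω) = 2πi·ΣRes = \frac{2 \pi e^{19 \omega}}{19}

Both cases combine into a single formula in |ω|:

F(ω) = \frac{2 \pi e^{- 19 \left|{\omega}\right|}}{19}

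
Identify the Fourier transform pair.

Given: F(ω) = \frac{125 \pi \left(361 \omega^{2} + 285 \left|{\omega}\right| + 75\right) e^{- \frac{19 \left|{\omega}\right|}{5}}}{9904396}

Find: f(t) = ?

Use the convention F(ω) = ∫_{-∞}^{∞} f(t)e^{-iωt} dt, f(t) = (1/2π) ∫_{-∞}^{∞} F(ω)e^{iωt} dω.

f(t) = \frac{2}{\left(t^{2} + \frac{361}{25}\right)^{3}}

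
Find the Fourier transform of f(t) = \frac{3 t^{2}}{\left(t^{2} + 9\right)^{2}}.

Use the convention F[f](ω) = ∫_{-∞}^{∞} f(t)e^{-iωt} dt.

F(ω) = \frac{\pi \left(1 - 3 \left|{\omega}\right|\right) e^{- 3 \left|{\omega}\right|}}{2}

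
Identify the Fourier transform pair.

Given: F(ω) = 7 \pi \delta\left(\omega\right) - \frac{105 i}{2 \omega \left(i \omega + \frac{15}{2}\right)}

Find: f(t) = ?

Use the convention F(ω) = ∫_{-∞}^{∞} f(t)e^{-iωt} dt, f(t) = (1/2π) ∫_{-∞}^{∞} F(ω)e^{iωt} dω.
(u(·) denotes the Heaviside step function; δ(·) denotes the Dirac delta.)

f(t) = 7 \left(1 - e^{- \frac{15 t}{2}}\right) u\left(t\right)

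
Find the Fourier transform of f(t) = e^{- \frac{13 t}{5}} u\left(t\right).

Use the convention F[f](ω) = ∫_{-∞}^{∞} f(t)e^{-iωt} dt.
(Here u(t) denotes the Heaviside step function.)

F(ω) = \frac{5}{5 i \omega + 13}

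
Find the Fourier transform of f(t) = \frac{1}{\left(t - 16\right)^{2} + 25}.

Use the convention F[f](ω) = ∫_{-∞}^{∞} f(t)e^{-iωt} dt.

F(ω) = \frac{\pi e^{- 16 i \omega - 5 \left|{\omega}\right|}}{5}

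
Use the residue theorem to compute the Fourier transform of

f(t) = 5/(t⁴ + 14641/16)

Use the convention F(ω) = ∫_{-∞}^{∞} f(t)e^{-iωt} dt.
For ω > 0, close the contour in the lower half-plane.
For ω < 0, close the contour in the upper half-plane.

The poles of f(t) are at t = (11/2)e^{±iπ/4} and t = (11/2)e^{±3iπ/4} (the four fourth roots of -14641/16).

Let g(z) = f(z)e^{-iωz}; for large |z| the factor e^{-iωz} decays in the lower half-plane when ω > 0 and in the upper half-plane when ω < 0.

Case ω > 0 (lower half-plane, clockwise contour ⇒ F(ω) = -2πi·ΣRes):
  Res_{z = - \frac{11 \sqrt{2}}{4} - \frac{11 \sqrt{2} i}{4}} g(z) = \frac{5 \sqrt{2} \left(1 + i\right) e^{\frac{11 \sqrt{2} \omega \left(-1 + i\right)}{4}}}{1331}
  Res_{z = \frac{11 \sqrt{2}}{4} - \frac{11 \sqrt{2} i}{4}} g(z) = \frac{5 \sqrt{2} \left(-1 + i\right) e^{- \frac{11 \sqrt{2} \omega \left(1 + i\right)}{4}}}{1331}
  F(ω) = -2πi·ΣRes = \frac{10 \sqrt{2} \pi \left(\left(1 - i\right) e^{\frac{11 \sqrt{2} i \omega}{2}} + 1 + i\right) e^{- \frac{11 \sqrt{2} \omega \left(1 + i\right)}{4}}}{1331} = \frac{40 \pi e^{- \frac{11 \sqrt{2} \omega}{4}} \sin{\left(\frac{11 \sqrt{2} \omega}{4} + \frac{\pi}{4} \right)}}{1331}

Case ω < 0 (upper half-plane, counterclockwise contour ⇒ F(ω) = +2πi·ΣRes):
  Res_{z = \frac{11 \sqrt{2}}{4} + \frac{11 \sqrt{2} i}{4}} g(z) = - \frac{5 \sqrt{2} \left(1 + i\right) e^{\frac{11 \sqrt{2} \omega \left(1 - i\right)}{4}}}{1331}
  Res_{z = - \frac{11 \sqrt{2}}{4} + \frac{11 \sqrt{2} i}{4}} g(z) = \frac{5 \sqrt{2} \left(1 - i\right) e^{\frac{11 \sqrt{2} \omega \left(1 + i\right)}{4}}}{1331}
  F(ω) = 2πi·ΣRes = - \frac{10 \sqrt{2} i \pi \left(\left(1 + i\right) e^{\frac{11 \sqrt{2} \omega \left(1 - i\right)}{4}} - \left(1 - i\right) e^{\frac{11 \sqrt{2} \omega \left(1 + i\right)}{4}}\right)}{1331} = \frac{40 \pi e^{\frac{11 \sqrt{2} \omega}{4}} \cos{\left(\frac{11 \sqrt{2} \omega}{4} + \frac{\pi}{4} \right)}}{1331}

Both cases combine into a single formula in |ω|:

F(ω) = \frac{40 \pi e^{- \frac{11 \sqrt{2} \left|{\omega}\right|}{4}} \sin{\left(\frac{11 \sqrt{2} \left|{\omega}\right|}{4} + \frac{\pi}{4} \right)}}{1331}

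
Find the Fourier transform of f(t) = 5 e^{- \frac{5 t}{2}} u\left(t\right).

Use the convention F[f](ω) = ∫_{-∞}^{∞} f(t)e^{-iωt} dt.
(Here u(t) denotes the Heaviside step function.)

F(ω) = \frac{10}{2 i \omega + 5}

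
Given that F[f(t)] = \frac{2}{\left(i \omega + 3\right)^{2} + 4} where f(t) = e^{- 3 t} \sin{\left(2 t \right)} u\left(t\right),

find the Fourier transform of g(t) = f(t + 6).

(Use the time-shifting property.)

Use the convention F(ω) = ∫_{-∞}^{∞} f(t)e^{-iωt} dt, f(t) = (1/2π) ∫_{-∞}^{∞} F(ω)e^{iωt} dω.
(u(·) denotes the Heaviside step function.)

F[g](ω) = \frac{2 e^{6 i \omega}}{\left(i \omega + 3\right)^{2} + 4}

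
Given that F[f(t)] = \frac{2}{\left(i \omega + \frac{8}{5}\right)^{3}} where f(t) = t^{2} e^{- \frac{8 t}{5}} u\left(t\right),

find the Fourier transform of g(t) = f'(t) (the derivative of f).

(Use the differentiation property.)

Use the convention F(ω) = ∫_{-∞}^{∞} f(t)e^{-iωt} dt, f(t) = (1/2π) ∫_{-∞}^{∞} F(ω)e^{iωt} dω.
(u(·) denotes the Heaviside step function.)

F[g](ω) = \frac{250 i \omega}{\left(5 i \omega + 8\right)^{3}}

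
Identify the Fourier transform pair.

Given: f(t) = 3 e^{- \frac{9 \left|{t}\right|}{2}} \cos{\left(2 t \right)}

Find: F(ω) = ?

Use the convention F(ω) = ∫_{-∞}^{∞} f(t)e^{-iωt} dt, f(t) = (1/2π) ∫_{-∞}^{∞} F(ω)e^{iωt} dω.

F(ω) = \frac{108 \left(4 \omega^{2} + 97\right)}{16 \omega^{4} + 520 \omega^{2} + 9409}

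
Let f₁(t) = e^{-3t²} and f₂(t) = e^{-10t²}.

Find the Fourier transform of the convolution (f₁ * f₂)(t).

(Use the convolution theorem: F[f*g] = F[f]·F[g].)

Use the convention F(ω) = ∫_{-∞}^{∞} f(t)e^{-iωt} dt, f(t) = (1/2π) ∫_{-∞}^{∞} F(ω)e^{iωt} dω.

F[f₁*f₂](ω) = \frac{\sqrt{30} \pi e^{- \frac{13 \omega^{2}}{120}}}{30}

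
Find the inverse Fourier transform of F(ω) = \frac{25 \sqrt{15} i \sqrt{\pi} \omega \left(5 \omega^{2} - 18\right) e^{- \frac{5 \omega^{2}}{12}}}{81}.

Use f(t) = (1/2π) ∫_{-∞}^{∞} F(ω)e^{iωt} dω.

f(t) = 8 t^{3} e^{- \frac{3 t^{2}}{5}}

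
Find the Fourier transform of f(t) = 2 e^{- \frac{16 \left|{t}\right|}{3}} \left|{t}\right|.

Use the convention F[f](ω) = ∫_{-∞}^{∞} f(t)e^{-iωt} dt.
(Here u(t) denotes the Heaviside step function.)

F(ω) = \frac{36 \left(256 - 9 \omega^{2}\right)}{\left(9 \omega^{2} + 256\right)^{2}}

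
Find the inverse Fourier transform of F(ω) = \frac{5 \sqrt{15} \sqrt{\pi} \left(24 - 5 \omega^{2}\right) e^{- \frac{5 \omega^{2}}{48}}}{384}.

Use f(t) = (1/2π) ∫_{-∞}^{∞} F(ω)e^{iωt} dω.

f(t) = 9 t^{2} e^{- \frac{12 t^{2}}{5}}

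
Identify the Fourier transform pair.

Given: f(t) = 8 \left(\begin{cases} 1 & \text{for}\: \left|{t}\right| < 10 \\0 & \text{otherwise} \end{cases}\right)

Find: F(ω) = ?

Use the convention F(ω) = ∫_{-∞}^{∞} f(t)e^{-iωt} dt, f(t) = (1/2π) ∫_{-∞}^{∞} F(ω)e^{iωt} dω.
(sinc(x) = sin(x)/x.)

F(ω) = 160 \operatorname{sinc}{\left(10 \omega \right)}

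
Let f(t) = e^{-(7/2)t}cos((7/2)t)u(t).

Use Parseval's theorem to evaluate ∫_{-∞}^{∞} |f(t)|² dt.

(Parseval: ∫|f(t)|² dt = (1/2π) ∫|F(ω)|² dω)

∫|f(t)|² dt = \frac{3}{28}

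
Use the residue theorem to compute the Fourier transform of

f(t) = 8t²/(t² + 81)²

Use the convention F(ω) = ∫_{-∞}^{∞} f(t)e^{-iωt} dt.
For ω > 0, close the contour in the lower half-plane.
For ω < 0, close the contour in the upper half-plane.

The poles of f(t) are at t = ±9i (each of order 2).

Let g(z) = f(z)e^{-iωz}; for large |z| the factor e^{-iωz} decays in the lower half-plane when ω > 0 and in the upper half-plane when ω < 0.

Case ω > 0 (lower half-plane, clockwise contour ⇒ F(ω) = -2πi·ΣRes):
  Res_{z = - 9 i} g(z) = i \left(\frac{2}{9} - 2 \omega\right) e^{- 9 \omega} (pole of order 2)
  F(ω) = -2πi·ΣRes = \frac{4 \pi \left(1 - 9 \omega\right) e^{- 9 \omega}}{9}

Case ω < 0 (upper half-plane, counterclockwise contour ⇒ F(ω) = +2πi·ΣRes):
  Res_{z = 9 i} g(z) = i \left(- 2 \omega - \frac{2}{9}\right) e^{9 \omega} (pole of order 2)
  F(ω) = 2πi·ΣRes = \frac{4 \pi \left(9 \omega + 1\right) e^{9 \omega}}{9}

Both cases combine into a single formula in |ω|:

F(ω) = \frac{4 \pi \left(1 - 9 \left|{\omega}\right|\right) e^{- 9 \left|{\omega}\right|}}{9}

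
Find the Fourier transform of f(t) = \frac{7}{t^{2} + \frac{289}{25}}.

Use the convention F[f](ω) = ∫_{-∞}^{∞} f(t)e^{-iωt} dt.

F(ω) = \frac{35 \pi e^{- \frac{17 \left|{\omega}\right|}{5}}}{17}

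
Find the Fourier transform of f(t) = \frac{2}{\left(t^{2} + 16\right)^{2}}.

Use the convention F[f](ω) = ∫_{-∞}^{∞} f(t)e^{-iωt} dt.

F(ω) = \frac{\pi \left(4 \left|{\omega}\right| + 1\right) e^{- 4 \left|{\omega}\right|}}{64}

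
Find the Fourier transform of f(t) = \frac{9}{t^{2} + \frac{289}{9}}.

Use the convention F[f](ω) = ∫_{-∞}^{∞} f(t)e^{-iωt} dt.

F(ω) = \frac{27 \pi e^{- \frac{17 \left|{\omega}\right|}{3}}}{17}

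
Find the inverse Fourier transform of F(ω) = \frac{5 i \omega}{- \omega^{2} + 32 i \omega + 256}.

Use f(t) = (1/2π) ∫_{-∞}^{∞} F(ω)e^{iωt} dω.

f(t) = 5 \left(1 - 16 t\right) e^{- 16 t} u\left(t\right)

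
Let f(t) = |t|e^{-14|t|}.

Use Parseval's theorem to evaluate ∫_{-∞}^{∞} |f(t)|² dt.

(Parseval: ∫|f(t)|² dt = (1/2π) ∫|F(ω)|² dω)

∫|f(t)|² dt = \frac{1}{5488}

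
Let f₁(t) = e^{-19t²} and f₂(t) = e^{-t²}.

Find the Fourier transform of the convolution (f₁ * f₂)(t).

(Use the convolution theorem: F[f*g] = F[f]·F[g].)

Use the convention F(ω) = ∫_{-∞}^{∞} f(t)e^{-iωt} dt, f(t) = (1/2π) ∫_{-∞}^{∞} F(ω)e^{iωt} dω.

F[f₁*f₂](ω) = \frac{\sqrt{19} \pi e^{- \frac{5 \omega^{2}}{19}}}{19}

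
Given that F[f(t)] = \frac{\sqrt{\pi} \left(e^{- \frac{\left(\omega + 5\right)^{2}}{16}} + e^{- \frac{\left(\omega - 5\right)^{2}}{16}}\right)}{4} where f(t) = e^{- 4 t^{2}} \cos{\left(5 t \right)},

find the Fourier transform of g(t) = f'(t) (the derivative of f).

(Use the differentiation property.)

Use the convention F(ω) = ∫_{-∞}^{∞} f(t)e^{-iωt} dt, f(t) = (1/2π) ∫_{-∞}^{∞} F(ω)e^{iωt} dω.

F[g](ω) = \frac{i \sqrt{\pi} \omega \left(e^{\frac{5 \omega}{4}} + 1\right) e^{- \frac{\omega^{2}}{16} - \frac{5 \omega}{8} - \frac{25}{16}}}{4}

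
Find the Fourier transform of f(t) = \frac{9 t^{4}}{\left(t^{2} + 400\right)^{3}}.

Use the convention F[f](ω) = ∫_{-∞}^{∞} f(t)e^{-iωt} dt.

F(ω) = \frac{9 \pi \left(400 \omega^{2} - 100 \left|{\omega}\right| + 3\right) e^{- 20 \left|{\omega}\right|}}{160}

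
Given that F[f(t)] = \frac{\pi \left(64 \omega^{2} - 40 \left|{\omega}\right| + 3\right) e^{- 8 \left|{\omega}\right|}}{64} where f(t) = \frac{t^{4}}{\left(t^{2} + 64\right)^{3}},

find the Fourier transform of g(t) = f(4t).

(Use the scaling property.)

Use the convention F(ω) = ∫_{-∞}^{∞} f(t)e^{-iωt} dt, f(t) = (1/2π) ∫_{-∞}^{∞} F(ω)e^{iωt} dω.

F[g](ω) = \frac{\pi \left(4 \omega^{2} - 10 \left|{\omega}\right| + 3\right) e^{- 2 \left|{\omega}\right|}}{256}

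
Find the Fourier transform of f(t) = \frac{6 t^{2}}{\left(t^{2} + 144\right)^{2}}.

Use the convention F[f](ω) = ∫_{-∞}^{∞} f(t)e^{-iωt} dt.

F(ω) = \frac{\pi \left(1 - 12 \left|{\omega}\right|\right) e^{- 12 \left|{\omega}\right|}}{4}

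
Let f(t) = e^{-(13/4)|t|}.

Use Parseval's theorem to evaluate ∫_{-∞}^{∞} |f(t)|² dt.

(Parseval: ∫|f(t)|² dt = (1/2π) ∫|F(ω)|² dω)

∫|f(t)|² dt = \frac{4}{13}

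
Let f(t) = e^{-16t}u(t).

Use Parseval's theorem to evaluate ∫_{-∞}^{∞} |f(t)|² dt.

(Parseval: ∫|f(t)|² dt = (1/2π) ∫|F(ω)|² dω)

∫|f(t)|² dt = \frac{1}{32}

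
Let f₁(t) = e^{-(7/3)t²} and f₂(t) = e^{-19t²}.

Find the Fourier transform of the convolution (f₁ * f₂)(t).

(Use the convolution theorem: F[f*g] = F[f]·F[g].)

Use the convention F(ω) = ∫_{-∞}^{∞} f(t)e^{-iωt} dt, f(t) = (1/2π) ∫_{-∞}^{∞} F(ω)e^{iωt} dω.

F[f₁*f₂](ω) = \frac{\sqrt{399} \pi e^{- \frac{16 \omega^{2}}{133}}}{133}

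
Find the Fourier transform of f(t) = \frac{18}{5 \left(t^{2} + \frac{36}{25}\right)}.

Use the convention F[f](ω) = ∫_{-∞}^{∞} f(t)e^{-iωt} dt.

F(ω) = 3 \pi e^{- \frac{6 \left|{\omega}\right|}{5}}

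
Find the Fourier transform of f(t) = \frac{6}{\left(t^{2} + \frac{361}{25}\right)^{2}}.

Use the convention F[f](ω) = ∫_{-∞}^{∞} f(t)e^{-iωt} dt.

F(ω) = \frac{75 \pi \left(19 \left|{\omega}\right| + 5\right) e^{- \frac{19 \left|{\omega}\right|}{5}}}{6859}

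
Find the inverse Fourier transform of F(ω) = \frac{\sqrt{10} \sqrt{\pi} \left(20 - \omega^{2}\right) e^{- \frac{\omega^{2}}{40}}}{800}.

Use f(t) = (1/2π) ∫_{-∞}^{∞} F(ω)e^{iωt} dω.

f(t) = 5 t^{2} e^{- 10 t^{2}}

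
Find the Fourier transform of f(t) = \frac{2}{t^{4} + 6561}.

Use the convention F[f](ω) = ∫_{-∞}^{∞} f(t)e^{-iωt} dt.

F(ω) = \frac{2 \pi e^{- \frac{9 \sqrt{2} \left|{\omega}\right|}{2}} \sin{\left(\frac{9 \sqrt{2} \left|{\omega}\right|}{2} + \frac{\pi}{4} \right)}}{729}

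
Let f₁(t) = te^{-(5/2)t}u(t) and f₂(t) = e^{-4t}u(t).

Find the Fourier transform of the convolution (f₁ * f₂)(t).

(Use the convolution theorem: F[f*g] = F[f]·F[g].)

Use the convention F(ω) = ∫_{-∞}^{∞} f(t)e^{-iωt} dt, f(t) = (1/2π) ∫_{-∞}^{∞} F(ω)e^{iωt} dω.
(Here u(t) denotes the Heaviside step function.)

F[f₁*f₂](ω) = \frac{4}{\left(i \omega + 4\right) \left(2 i \omega + 5\right)^{2}}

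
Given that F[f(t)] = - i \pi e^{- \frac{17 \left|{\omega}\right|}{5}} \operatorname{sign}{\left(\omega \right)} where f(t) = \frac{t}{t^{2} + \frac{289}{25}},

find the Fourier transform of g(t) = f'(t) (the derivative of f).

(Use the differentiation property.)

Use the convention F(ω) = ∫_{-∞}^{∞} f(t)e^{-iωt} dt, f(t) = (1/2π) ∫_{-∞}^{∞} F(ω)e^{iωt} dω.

F[g](ω) = \pi \omega e^{- \frac{17 \left|{\omega}\right|}{5}} \operatorname{sign}{\left(\omega \right)}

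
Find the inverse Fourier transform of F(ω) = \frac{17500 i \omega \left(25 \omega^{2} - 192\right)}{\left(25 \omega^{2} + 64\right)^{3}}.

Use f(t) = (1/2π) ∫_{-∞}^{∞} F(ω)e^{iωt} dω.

f(t) = 7 t e^{- \frac{8 \left|{t}\right|}{5}} \left|{t}\right|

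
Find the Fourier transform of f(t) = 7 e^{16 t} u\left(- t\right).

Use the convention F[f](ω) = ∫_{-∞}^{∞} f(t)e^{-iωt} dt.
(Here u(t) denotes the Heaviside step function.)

F(ω) = - \frac{7}{i \omega - 16}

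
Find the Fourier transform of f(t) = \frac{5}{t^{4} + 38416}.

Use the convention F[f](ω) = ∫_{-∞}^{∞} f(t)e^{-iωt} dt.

F(ω) = \frac{5 \pi e^{- 7 \sqrt{2} \left|{\omega}\right|} \sin{\left(7 \sqrt{2} \left|{\omega}\right| + \frac{\pi}{4} \right)}}{2744}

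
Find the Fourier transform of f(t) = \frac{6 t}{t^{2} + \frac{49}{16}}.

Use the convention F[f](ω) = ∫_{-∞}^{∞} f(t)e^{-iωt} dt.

F(ω) = - 6 i \pi e^{- \frac{7 \left|{\omega}\right|}{4}} \operatorname{sign}{\left(\omega \right)}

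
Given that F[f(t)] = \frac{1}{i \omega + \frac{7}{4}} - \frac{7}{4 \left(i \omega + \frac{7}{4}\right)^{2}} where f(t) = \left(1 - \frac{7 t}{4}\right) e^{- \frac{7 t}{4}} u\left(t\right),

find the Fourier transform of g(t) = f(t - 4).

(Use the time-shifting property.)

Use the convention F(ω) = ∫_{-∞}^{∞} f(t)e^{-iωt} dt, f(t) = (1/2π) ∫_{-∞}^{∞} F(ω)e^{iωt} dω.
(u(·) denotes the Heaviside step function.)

F[g](ω) = \frac{16 i \omega e^{- 4 i \omega}}{- 16 \omega^{2} + 56 i \omega + 49}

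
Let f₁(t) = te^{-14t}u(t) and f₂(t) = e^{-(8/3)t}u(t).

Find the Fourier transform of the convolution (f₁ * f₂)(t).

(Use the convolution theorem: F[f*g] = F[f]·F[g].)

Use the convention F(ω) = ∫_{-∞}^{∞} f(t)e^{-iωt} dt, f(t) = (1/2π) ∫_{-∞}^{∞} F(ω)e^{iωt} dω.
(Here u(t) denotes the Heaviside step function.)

F[f₁*f₂](ω) = \frac{3}{\left(i \omega + 14\right)^{2} \left(3 i \omega + 8\right)}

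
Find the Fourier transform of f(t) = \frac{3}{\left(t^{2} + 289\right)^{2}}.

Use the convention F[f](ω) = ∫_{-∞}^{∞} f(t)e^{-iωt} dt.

F(ω) = \frac{3 \pi \left(17 \left|{\omega}\right| + 1\right) e^{- 17 \left|{\omega}\right|}}{9826}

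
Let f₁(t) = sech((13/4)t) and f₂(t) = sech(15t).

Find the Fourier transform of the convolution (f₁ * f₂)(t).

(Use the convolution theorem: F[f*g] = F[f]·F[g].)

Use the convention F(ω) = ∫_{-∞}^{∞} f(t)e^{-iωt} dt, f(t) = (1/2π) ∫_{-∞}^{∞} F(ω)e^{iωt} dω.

F[f₁*f₂](ω) = \frac{4 \pi^{2}}{195 \cosh{\left(\frac{\pi \omega}{30} \right)} \cosh{\left(\frac{2 \pi \omega}{13} \right)}}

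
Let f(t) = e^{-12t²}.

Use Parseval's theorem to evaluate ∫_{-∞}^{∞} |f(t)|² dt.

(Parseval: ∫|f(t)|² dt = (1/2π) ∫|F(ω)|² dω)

∫|f(t)|² dt = \frac{\sqrt{6} \sqrt{\pi}}{12}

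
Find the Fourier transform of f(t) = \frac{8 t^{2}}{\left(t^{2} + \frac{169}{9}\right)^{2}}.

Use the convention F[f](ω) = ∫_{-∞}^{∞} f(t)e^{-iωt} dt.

F(ω) = \frac{4 \pi \left(3 - 13 \left|{\omega}\right|\right) e^{- \frac{13 \left|{\omega}\right|}{3}}}{13}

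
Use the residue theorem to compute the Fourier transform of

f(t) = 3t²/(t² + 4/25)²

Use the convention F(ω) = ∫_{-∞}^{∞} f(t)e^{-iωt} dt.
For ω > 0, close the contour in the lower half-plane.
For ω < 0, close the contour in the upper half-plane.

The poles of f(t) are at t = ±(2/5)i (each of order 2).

Let g(z) = f(z)e^{-iωz}; for large |z| the factor e^{-iωz} decays in the lower half-plane when ω > 0 and in the upper half-plane when ω < 0.

Case ω > 0 (lower half-plane, clockwise contour ⇒ F(ω) = -2πi·ΣRes):
  Res_{z = - \frac{2 i}{5}} g(z) = \frac{3 i \left(5 - 2 \omega\right) e^{- \frac{2 \omega}{5}}}{8} (pole of order 2)
  F(ω) = -2πi·ΣRes = \frac{3 \pi \left(5 - 2 \omega\right) e^{- \frac{2 \omega}{5}}}{4}

Case ω < 0 (upper half-plane, counterclockwise contour ⇒ F(ω) = +2πi·ΣRes):
  Res_{z = \frac{2 i}{5}} g(z) = \frac{3 i \left(- 2 \omega - 5\right) e^{\frac{2 \omega}{5}}}{8} (pole of order 2)
  F(ω) = 2πi·ΣRes = \frac{3 \pi \left(2 \omega + 5\right) e^{\frac{2 \omega}{5}}}{4}

Both cases combine into a single formula in |ω|:

F(ω) = \frac{3 \pi \left(5 - 2 \left|{\omega}\right|\right) e^{- \frac{2 \left|{\omega}\right|}{5}}}{4}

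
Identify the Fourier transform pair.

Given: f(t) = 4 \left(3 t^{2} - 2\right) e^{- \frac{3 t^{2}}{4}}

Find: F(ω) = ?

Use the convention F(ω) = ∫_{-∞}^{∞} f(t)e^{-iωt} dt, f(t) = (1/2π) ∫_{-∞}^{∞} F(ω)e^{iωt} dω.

F(ω) = - \frac{32 \sqrt{3} \sqrt{\pi} \omega^{2} e^{- \frac{\omega^{2}}{3}}}{9}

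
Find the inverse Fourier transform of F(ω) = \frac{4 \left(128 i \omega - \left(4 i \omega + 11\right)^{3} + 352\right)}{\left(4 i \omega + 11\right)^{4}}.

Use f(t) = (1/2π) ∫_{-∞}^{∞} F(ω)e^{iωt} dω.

f(t) = \left(t^{2} - 1\right) e^{- \frac{11 t}{4}} u\left(t\right)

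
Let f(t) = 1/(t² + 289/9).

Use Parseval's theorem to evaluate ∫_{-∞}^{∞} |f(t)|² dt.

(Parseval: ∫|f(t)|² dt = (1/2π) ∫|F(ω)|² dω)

∫|f(t)|² dt = \frac{27 \pi}{9826}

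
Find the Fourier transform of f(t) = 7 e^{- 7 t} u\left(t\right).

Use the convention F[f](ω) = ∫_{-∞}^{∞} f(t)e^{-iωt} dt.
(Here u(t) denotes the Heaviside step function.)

F(ω) = \frac{7}{i \omega + 7}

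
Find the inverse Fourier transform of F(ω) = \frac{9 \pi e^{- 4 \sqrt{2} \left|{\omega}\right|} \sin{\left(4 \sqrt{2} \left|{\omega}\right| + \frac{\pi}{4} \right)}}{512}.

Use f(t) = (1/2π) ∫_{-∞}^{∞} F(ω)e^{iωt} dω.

f(t) = \frac{9}{t^{4} + 4096}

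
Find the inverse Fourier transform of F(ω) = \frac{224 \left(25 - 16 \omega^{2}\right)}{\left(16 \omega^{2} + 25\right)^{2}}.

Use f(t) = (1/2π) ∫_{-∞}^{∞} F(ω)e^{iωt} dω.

f(t) = 7 e^{- \frac{5 \left|{t}\right|}{4}} \left|{t}\right|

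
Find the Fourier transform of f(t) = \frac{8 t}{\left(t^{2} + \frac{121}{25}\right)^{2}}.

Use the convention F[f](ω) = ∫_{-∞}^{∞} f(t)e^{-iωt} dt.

F(ω) = - \frac{20 i \pi \omega e^{- \frac{11 \left|{\omega}\right|}{5}}}{11}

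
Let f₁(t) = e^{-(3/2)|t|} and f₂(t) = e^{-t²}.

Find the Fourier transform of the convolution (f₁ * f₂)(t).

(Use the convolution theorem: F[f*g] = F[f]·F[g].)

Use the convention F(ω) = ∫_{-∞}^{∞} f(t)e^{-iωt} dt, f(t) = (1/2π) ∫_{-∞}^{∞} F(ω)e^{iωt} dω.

F[f₁*f₂](ω) = \frac{12 \sqrt{\pi} e^{- \frac{\omega^{2}}{4}}}{4 \omega^{2} + 9}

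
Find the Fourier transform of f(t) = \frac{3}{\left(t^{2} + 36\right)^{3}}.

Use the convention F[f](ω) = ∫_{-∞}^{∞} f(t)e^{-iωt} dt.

F(ω) = \frac{\pi \left(12 \omega^{2} + 6 \left|{\omega}\right| + 1\right) e^{- 6 \left|{\omega}\right|}}{6912}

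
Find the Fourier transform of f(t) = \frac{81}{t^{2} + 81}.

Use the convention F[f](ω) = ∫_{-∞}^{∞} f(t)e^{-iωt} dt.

F(ω) = 9 \pi e^{- 9 \left|{\omega}\right|}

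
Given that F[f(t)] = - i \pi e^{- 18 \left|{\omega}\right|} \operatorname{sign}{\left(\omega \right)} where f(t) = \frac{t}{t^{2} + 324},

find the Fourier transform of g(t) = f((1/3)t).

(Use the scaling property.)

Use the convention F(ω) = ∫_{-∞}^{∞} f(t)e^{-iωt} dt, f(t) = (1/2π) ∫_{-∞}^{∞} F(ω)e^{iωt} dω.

F[g](ω) = - 3 i \pi e^{- 54 \left|{\omega}\right|} \operatorname{sign}{\left(\omega \right)}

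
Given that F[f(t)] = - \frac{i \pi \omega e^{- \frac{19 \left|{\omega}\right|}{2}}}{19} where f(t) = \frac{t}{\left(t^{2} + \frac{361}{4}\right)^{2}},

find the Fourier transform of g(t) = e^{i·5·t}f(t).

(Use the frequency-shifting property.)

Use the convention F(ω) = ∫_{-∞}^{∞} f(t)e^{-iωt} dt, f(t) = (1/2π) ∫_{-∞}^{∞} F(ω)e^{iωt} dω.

F[g](ω) = \frac{i \pi \left(5 - \omega\right) e^{- \frac{19 \left|{\omega - 5}\right|}{2}}}{19}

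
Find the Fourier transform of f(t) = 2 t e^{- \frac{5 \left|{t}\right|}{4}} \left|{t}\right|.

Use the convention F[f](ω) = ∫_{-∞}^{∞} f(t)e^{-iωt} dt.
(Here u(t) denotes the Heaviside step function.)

F(ω) = \frac{2048 i \omega \left(16 \omega^{2} - 75\right)}{\left(16 \omega^{2} + 25\right)^{3}}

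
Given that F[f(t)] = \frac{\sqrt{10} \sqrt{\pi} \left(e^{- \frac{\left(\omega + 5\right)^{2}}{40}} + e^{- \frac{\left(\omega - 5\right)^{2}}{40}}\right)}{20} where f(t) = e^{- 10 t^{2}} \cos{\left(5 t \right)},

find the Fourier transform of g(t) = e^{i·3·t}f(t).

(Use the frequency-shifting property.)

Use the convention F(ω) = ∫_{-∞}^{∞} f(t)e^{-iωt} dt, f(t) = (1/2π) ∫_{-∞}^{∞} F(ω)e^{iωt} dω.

F[g](ω) = \frac{\sqrt{10} \sqrt{\pi} \left(e^{\frac{\omega}{2} + \frac{1}{10}} + e^{\frac{8}{5}}\right) e^{- \frac{\omega^{2}}{40} - \frac{\omega}{10} - \frac{17}{10}}}{20}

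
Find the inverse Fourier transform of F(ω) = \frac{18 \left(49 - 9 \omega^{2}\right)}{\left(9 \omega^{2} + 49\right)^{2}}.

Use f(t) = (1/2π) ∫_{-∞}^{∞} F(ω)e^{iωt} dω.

f(t) = e^{- \frac{7 \left|{t}\right|}{3}} \left|{t}\right|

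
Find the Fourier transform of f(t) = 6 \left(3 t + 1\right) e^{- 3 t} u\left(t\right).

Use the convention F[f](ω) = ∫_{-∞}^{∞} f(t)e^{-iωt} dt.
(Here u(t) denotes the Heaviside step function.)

F(ω) = \frac{6 \left(- i \omega - 6\right)}{\omega^{2} - 6 i \omega - 9}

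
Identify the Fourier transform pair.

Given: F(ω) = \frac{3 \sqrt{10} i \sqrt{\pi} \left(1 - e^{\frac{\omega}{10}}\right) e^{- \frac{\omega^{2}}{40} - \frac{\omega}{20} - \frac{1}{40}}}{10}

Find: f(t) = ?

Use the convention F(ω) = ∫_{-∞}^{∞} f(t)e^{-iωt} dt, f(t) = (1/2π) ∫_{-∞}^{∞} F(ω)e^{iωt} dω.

f(t) = 6 e^{- 10 t^{2}} \sin{\left(t \right)}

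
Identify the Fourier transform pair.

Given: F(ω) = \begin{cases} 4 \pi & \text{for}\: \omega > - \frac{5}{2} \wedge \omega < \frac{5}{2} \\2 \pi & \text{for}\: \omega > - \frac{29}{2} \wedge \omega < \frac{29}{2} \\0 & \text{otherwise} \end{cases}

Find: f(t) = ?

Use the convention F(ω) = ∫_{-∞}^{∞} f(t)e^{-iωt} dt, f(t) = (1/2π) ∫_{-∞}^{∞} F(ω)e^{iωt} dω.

f(t) = \frac{4 \sin{\left(\frac{17 t}{2} \right)} \cos{\left(6 t \right)}}{t}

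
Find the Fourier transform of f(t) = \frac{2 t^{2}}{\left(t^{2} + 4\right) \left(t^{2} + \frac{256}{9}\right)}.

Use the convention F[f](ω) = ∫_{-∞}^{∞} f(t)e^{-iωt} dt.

F(ω) = - \frac{9 \pi e^{- 2 \left|{\omega}\right|}}{55} + \frac{24 \pi e^{- \frac{16 \left|{\omega}\right|}{3}}}{55}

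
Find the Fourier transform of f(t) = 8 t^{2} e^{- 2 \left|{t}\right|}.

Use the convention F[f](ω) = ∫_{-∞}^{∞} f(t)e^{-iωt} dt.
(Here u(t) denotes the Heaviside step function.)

F(ω) = \frac{64 \left(4 - 3 \omega^{2}\right)}{\left(\omega^{2} + 4\right)^{3}}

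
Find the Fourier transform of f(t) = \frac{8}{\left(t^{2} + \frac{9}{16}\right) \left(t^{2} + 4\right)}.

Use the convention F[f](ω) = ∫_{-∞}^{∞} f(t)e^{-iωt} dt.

F(ω) = - \frac{64 \pi e^{- 2 \left|{\omega}\right|}}{55} + \frac{512 \pi e^{- \frac{3 \left|{\omega}\right|}{4}}}{165}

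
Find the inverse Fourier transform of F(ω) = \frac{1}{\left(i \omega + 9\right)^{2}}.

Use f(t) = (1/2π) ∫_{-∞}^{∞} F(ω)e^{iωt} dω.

f(t) = t e^{- 9 t} u\left(t\right)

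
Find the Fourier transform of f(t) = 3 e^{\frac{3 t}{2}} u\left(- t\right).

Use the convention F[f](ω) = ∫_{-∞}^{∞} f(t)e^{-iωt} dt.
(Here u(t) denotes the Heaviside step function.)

F(ω) = - \frac{6}{2 i \omega - 3}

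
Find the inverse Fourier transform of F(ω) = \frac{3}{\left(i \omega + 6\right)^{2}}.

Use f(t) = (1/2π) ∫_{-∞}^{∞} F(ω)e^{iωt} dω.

f(t) = 3 t e^{- 6 t} u\left(t\right)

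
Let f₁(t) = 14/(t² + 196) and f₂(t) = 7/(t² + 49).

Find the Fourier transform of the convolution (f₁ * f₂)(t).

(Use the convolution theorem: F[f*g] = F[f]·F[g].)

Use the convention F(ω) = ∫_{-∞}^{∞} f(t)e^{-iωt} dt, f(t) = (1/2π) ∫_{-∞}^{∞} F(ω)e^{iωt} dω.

F[f₁*f₂](ω) = \pi^{2} e^{- 21 \left|{\omega}\right|}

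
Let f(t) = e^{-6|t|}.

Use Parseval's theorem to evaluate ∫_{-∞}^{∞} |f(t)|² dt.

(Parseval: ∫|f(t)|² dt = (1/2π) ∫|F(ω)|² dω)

∫|f(t)|² dt = \frac{1}{6}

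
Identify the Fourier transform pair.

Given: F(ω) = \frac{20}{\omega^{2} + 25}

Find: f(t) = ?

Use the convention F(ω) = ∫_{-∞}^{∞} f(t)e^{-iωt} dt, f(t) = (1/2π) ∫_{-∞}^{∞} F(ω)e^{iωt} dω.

f(t) = 2 e^{- 5 \left|{t}\right|}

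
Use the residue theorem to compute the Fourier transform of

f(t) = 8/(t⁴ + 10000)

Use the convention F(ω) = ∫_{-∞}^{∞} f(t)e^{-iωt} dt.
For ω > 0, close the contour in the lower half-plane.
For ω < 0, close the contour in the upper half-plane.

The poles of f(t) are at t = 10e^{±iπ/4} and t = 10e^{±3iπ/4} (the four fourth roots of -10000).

Let g(z) = f(z)e^{-iωz}; for large |z| the factor e^{-iωz} decays in the lower half-plane when ω > 0 and in the upper half-plane when ω < 0.

Case ω > 0 (lower half-plane, clockwise contour ⇒ F(ω) = -2πi·ΣRes):
  Res_{z = - 5 \sqrt{2} - 5 \sqrt{2} i} g(z) = \frac{\sqrt{2} i \left(1 - i\right) e^{5 \sqrt{2} \omega \left(-1 + i\right)}}{1000}
  Res_{z = 5 \sqrt{2} - 5 \sqrt{2} i} g(z) = \frac{\sqrt{2} i \left(1 + i\right) e^{- 5 \sqrt{2} \omega \left(1 + i\right)}}{1000}
  F(ω) = -2πi·ΣRes = \frac{\sqrt{2} \pi \left(1 - i\right) \left(e^{10 \sqrt{2} i \omega} + i\right) e^{- 5 \sqrt{2} \omega \left(1 + i\right)}}{500} = \frac{\pi e^{- 5 \sqrt{2} \omega} \sin{\left(5 \sqrt{2} \omega + \frac{\pi}{4} \right)}}{125}

Case ω < 0 (upper half-plane, counterclockwise contour ⇒ F(ω) = +2πi·ΣRes):
  Res_{z = 5 \sqrt{2} + 5 \sqrt{2} i} g(z) = \frac{\sqrt{2} i \left(-1 + i\right) e^{5 \sqrt{2} \omega \left(1 - i\right)}}{1000}
  Res_{z = - 5 \sqrt{2} + 5 \sqrt{2} i} g(z) = \frac{\sqrt{2} \left(1 - i\right) e^{5 \sqrt{2} \omega \left(1 + i\right)}}{1000}
  F(ω) = 2πi·ΣRes = - \frac{\sqrt{2} i \pi \left(i \left(1 - i\right) e^{5 \sqrt{2} \omega \left(1 - i\right)} - \left(1 - i\right) e^{5 \sqrt{2} \omega \left(1 + i\right)}\right)}{500} = \frac{\pi e^{5 \sqrt{2} \omega} \cos{\left(5 \sqrt{2} \omega + \frac{\pi}{4} \right)}}{125}

Both cases combine into a single formula in |ω|:

F(ω) = \frac{\pi e^{- 5 \sqrt{2} \left|{\omega}\right|} \sin{\left(5 \sqrt{2} \left|{\omega}\right| + \frac{\pi}{4} \right)}}{125}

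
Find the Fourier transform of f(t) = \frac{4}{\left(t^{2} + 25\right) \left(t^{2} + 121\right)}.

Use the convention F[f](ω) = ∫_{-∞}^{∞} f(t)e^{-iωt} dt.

F(ω) = \frac{\pi \left(11 e^{6 \left|{\omega}\right|} - 5\right) e^{- 11 \left|{\omega}\right|}}{1320}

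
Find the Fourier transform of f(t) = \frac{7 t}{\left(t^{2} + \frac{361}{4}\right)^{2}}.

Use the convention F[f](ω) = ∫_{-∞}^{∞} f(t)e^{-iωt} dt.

F(ω) = - \frac{7 i \pi \omega e^{- \frac{19 \left|{\omega}\right|}{2}}}{19}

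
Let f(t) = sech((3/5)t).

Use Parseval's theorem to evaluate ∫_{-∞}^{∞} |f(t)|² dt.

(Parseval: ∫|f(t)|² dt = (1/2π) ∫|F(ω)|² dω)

∫|f(t)|² dt = \frac{10}{3}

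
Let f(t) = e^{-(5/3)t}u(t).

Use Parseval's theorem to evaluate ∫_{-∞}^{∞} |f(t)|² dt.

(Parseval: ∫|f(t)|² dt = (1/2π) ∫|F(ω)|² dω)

∫|f(t)|² dt = \frac{3}{10}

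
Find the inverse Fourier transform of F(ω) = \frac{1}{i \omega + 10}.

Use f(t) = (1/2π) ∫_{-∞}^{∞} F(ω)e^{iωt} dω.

f(t) = e^{- 10 t} u\left(t\right)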